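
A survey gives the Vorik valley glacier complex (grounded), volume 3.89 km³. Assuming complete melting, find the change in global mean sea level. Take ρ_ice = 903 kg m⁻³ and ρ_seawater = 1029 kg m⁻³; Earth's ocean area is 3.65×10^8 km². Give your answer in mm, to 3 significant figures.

Vorik: 3.89 km³ × (903/1029) = 3.414 km³ of water.
Spread over 3.65×10^14 m² of ocean, Δh = 3.414×10^9 / 3.65×10^14 = 9.35×10^-6 m = 9.35×10^-3 mm.

≈ 9.35×10^-3 mm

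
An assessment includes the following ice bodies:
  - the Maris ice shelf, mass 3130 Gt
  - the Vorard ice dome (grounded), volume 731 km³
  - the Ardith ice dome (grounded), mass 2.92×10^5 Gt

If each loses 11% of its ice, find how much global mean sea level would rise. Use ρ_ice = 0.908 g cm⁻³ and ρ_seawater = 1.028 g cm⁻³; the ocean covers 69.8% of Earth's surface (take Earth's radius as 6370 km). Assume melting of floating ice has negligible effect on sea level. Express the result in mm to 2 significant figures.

The Maris ice shelf is floating and already displaces its own weight of water, so its melt adds essentially nothing to sea level.
Vorard: 0.11 × 731 km³ × (908/1028) = 71.02 km³ of water.
Ardith: 0.11 × 2.92×10^5 Gt = 3.212×10^16 kg; dividing by ρ_w = 1.028 g cm⁻³ = 1028 kg m⁻³ gives 3.125×10^13 m³ of water.
Total added water ≈ 3.132×10^13 m³ over 3.56×10^14 m² → Δh = 0.0880 m = 88 mm.

≈ 88 mm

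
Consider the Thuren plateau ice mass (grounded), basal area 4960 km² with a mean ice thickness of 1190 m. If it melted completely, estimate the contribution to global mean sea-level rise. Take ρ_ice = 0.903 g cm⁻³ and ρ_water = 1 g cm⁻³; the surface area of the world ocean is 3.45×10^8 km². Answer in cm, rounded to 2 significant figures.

≈ 1.5 cm

Thuren: ice volume = 4960 km² × 1190 m = 5902 km³; 5902 × (903/1000) = 5330 km³ of water.
Spread over 3.45×10^14 m² of ocean, Δh = 5.330×10^12 / 3.45×10^14 = 0.0154 m = 1.5 cm.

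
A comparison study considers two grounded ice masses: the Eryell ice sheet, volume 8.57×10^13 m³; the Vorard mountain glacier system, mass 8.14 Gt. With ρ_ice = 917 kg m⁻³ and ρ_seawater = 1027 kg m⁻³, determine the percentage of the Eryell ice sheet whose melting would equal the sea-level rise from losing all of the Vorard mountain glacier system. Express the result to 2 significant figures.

Equal sea-level rise means equal mass of meltwater, i.e. equal mass of ice lost.
Ice mass of Vorard: 8.140×10^12 kg; ice mass of Eryell: 7.859×10^16 kg.
Fraction required = 8.140×10^12 / 7.859×10^16 = 1.04×10^-4 → 0.010 %.

≈ 0.010 %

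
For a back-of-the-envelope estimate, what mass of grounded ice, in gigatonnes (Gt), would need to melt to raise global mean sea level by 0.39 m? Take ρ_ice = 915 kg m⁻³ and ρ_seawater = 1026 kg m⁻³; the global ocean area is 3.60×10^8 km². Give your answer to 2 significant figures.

Required water volume = Δh × A = 0.39 m × 3.60×10^14 m² = 1.404×10^14 m³.
ρ_w = 1026 kg m⁻³, so the mass of water = 1.404×10^14 m³ × 1026 kg m⁻³ = 1.441×10^17 kg = 1.4×10^5 Gt (and the same mass of ice, by conservation).

≈ 1.4×10^5 Gt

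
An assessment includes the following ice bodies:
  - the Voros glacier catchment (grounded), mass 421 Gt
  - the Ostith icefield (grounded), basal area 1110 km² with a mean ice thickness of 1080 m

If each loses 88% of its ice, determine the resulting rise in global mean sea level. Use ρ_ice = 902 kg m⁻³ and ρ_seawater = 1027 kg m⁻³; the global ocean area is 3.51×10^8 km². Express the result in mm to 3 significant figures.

Voros: 0.88 × 421 Gt = 3.705×10^14 kg; dividing by ρ_w = 1027 kg m⁻³ gives 3.607×10^11 m³ of water.
Ostith: ice volume = 1110 km² × 1080 m = 1199 km³; 0.88 × 1199 × (902/1027) = 926.5 km³ of water.
Total added water ≈ 1.287×10^12 m³ over 3.51×10^14 m² → Δh = 3.67×10^-3 m = 3.67 mm.

≈ 3.67 mm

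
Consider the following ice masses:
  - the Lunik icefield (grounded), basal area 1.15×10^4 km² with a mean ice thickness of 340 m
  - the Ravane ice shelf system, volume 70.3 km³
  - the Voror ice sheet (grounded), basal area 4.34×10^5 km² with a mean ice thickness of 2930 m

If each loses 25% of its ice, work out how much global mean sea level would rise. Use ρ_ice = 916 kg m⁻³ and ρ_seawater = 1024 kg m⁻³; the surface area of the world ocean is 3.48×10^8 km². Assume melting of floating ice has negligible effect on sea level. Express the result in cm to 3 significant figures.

Lunik: ice volume = 1.15×10^4 km² × 340 m = 3910 km³; 0.25 × 3910 × (916/1024) = 874.4 km³ of water.
The Ravane ice shelf system is floating and already displaces its own weight of water, so its melt adds essentially nothing to sea level.
Voror: ice volume = 4.34×10^5 km² × 2930 m = 1.272×10^6 km³; 0.25 × 1.272×10^6 × (916/1024) = 2.844×10^5 km³ of water.
Total added water ≈ 2.853×10^14 m³ over 3.48×10^14 m² → Δh = 0.820 m = 82.0 cm.

≈ 82.0 cm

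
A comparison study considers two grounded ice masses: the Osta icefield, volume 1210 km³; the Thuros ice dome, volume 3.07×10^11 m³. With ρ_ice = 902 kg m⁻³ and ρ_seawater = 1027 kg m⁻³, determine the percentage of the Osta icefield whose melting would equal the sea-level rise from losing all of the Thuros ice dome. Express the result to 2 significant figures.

≈ 25 %

Equal sea-level rise means equal mass of meltwater, i.e. equal mass of ice lost.
Ice mass of Thuros: 2.769×10^14 kg; ice mass of Osta: 1.091×10^15 kg.
Fraction required = 2.769×10^14 / 1.091×10^15 = 0.254 → 25 %.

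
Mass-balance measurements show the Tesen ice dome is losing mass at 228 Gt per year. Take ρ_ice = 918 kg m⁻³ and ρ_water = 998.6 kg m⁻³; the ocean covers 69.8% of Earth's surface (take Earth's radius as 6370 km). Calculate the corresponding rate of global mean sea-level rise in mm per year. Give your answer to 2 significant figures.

ρ_w = 998.6 kg m⁻³. Annual water volume added = 228 Gt / ρ_w = 2.280×10^14 kg / 998.6 kg m⁻³ = 2.283×10^11 m³.
Δh per year = 2.283×10^11 / 3.56×10^14 = 6.42×10^-4 m = 0.64 mm.

≈ 0.64 mm/yr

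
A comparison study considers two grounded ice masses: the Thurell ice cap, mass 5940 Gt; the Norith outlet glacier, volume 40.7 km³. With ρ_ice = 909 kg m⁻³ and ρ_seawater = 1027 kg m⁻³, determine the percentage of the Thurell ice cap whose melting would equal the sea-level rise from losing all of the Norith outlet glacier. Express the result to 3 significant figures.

Equal sea-level rise means equal mass of meltwater, i.e. equal mass of ice lost.
Ice mass of Norith: 3.700×10^13 kg; ice mass of Thurell: 5.940×10^15 kg.
Fraction required = 3.700×10^13 / 5.940×10^15 = 6.23×10^-3 → 0.623 %.

≈ 0.623 %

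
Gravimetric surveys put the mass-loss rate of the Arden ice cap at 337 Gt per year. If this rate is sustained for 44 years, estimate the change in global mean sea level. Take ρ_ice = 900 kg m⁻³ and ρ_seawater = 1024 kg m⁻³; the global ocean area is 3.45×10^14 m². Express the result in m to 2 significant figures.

Total mass lost = 337 Gt/yr × 44 yr = 1.483×10^4 Gt = 1.483×10^16 kg.
ρ_w = 1024 kg m⁻³, so water volume = 1.483×10^16 / 1024 = 1.448×10^13 m³.
Δh = 1.448×10^13 / 3.45×10^14 = 0.0420 m.

≈ 0.042 m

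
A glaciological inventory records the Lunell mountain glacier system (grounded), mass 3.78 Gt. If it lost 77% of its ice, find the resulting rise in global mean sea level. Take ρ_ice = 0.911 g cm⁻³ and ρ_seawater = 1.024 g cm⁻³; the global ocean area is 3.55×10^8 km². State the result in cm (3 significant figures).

Lunell: 0.77 × 3.78 Gt = 2.911×10^12 kg; dividing by ρ_w = 1.024 g cm⁻³ = 1024 kg m⁻³ gives 2.842×10^9 m³ of water.
Spread over 3.55×10^14 m² of ocean, Δh = 2.842×10^9 / 3.55×10^14 = 8.01×10^-6 m = 8.01×10^-4 cm.

≈ 8.01×10^-4 cm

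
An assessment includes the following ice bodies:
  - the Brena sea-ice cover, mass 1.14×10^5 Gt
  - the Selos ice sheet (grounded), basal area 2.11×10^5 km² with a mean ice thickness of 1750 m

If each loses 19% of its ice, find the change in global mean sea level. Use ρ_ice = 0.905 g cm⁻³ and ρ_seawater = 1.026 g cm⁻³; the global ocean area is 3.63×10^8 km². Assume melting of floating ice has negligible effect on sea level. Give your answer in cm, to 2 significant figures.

The Brena sea-ice cover is floating and already displaces its own weight of water, so its melt adds essentially nothing to sea level.
Selos: ice volume = 2.11×10^5 km² × 1750 m = 3.692×10^5 km³; 0.19 × 3.692×10^5 × (905/1026) = 6.188×10^4 km³ of water.
Total added water ≈ 6.188×10^13 m³ over 3.63×10^14 m² → Δh = 0.170 m = 17 cm.

≈ 17 cm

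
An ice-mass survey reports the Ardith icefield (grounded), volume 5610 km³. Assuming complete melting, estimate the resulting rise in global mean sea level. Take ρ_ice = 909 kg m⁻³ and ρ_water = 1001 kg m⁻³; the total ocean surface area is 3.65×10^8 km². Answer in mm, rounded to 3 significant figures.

Ardith: 5610 km³ × (909/1001) = 5094 km³ of water.
Spread over 3.65×10^14 m² of ocean, Δh = 5.094×10^12 / 3.65×10^14 = 0.0140 m = 14.0 mm.

≈ 14.0 mm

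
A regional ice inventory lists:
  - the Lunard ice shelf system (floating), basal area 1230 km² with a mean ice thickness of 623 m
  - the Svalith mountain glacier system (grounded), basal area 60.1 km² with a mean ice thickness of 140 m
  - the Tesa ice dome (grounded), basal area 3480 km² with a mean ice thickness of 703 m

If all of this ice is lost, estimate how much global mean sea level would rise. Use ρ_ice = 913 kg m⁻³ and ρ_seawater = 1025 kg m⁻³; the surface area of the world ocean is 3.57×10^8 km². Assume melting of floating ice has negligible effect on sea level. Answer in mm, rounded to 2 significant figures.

The Lunard ice shelf system is floating and already displaces its own weight of water, so its melt adds essentially nothing to sea level.
Svalith: ice volume = 60.1 km² × 140 m = 8.414 km³; 8.414 × (913/1025) = 7.495 km³ of water.
Tesa: ice volume = 3480 km² × 703 m = 2446 km³; 2446 × (913/1025) = 2179 km³ of water.
Total added water ≈ 2.187×10^12 m³ over 3.57×10^14 m² → Δh = 6.12×10^-3 m = 6.1 mm.

≈ 6.1 mm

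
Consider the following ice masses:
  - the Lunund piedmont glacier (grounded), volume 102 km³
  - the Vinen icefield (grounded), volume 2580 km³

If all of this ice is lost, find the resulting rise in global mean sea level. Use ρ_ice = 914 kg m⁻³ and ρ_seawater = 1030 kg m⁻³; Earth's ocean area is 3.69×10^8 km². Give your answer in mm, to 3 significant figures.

≈ 6.45 mm

Lunund: 102 km³ × (914/1030) = 90.51 km³ of water.
Vinen: 2580 km³ × (914/1030) = 2289 km³ of water.
Total added water ≈ 2.380×10^12 m³ over 3.69×10^14 m² → Δh = 6.45×10^-3 m = 6.45 mm.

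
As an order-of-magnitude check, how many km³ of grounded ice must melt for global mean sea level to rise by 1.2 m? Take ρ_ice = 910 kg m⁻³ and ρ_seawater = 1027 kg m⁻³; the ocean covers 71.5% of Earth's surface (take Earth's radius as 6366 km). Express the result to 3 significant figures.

≈ 4.93×10^5 km³

Required water volume = Δh × A = 1.2 m × 3.64×10^14 m² = 4.369×10^14 m³ = 4.369×10^5 km³.
Ice volume = water volume × ρ_w/ρ_ice = 4.369×10^5 × 1027/910 = 4.93×10^5 km³.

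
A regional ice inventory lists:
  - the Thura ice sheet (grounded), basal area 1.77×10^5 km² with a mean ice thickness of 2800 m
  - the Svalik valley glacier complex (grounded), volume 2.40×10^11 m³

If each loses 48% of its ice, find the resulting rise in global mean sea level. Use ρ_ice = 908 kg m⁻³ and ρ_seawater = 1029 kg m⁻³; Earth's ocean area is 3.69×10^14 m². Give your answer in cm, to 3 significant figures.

≈ 56.9 cm

Thura: ice volume = 1.77×10^5 km² × 2800 m = 4.956×10^5 km³; 0.48 × 4.956×10^5 × (908/1029) = 2.099×10^5 km³ of water.
Svalik: 0.48 × 2.40×10^11 m³ × (908/1029) = 1.017×10^11 m³ of water.
Total added water ≈ 2.100×10^14 m³ over 3.69×10^14 m² → Δh = 0.569 m = 56.9 cm.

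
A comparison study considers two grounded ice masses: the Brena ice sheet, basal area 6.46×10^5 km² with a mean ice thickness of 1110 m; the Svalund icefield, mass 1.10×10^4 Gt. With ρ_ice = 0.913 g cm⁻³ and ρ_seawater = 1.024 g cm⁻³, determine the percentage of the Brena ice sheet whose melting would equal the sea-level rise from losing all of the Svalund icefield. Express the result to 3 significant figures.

≈ 1.68 %

Equal sea-level rise means equal mass of meltwater, i.e. equal mass of ice lost.
Ice mass of Svalund: 1.100×10^16 kg; ice mass of Brena: 6.547×10^17 kg.
Fraction required = 1.100×10^16 / 6.547×10^17 = 0.0168 → 1.68 %.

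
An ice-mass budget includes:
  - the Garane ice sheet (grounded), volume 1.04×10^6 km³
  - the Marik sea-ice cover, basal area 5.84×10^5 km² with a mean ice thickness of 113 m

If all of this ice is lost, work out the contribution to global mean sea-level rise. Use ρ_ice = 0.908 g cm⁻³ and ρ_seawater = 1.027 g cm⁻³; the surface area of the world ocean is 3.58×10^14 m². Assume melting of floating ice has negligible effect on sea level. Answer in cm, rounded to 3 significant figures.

Garane: 1.04×10^6 km³ × (908/1027) = 9.195×10^5 km³ of water.
The Marik sea-ice cover is floating and already displaces its own weight of water, so its melt adds essentially nothing to sea level.
Total added water ≈ 9.195×10^14 m³ over 3.58×10^14 m² → Δh = 2.57 m = 257 cm.

≈ 257 cm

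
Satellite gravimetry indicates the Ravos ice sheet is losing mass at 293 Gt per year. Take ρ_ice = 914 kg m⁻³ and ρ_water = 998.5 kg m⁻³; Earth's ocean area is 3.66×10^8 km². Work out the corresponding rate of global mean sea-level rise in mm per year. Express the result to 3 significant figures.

≈ 0.802 mm/yr

ρ_w = 998.5 kg m⁻³. Annual water volume added = 293 Gt / ρ_w = 2.930×10^14 kg / 998.5 kg m⁻³ = 2.934×10^11 m³.
Δh per year = 2.934×10^11 / 3.66×10^14 = 8.02×10^-4 m = 0.802 mm.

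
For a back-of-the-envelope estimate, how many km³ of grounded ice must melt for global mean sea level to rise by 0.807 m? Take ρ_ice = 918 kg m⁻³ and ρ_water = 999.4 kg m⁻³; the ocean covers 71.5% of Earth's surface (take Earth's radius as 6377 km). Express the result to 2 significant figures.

≈ 3.2×10^5 km³

Required water volume = Δh × A = 0.807 m × 3.65×10^14 m² = 2.949×10^14 m³ = 2.949×10^5 km³.
Ice volume = water volume × ρ_w/ρ_ice = 2.949×10^5 × 999.4/918 = 3.2×10^5 km³.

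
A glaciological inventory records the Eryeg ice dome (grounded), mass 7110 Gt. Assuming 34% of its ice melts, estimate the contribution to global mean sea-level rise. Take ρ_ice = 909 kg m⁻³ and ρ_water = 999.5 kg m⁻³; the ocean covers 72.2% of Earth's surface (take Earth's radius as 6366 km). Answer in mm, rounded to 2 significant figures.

Eryeg: 0.34 × 7110 Gt = 2.417×10^15 kg; dividing by ρ_w = 999.5 kg m⁻³ gives 2.419×10^12 m³ of water.
Spread over 3.68×10^14 m² of ocean, Δh = 2.419×10^12 / 3.68×10^14 = 6.58×10^-3 m = 6.6 mm.

≈ 6.6 mm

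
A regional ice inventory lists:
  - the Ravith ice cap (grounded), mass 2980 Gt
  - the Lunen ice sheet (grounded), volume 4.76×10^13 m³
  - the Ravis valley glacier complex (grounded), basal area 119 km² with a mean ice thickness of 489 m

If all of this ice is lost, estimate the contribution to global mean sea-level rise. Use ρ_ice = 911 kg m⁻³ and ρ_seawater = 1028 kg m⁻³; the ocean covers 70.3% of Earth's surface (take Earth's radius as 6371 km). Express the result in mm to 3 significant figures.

Ravith: 2980 Gt = 2.980×10^15 kg; dividing by ρ_w = 1028 kg m⁻³ gives 2.899×10^12 m³ of water.
Lunen: 4.76×10^13 m³ × (911/1028) = 4.218×10^13 m³ of water.
Ravis: ice volume = 119 km² × 489 m = 58.19 km³; 58.19 × (911/1028) = 51.57 km³ of water.
Total added water ≈ 4.513×10^13 m³ over 3.59×10^14 m² → Δh = 0.126 m = 126 mm.

≈ 126 mm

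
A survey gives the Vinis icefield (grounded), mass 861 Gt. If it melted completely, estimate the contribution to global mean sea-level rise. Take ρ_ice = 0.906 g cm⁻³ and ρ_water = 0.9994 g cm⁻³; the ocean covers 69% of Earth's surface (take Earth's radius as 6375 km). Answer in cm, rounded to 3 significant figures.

≈ 0.244 cm

Vinis: 861 Gt = 8.610×10^14 kg; dividing by ρ_w = 0.9994 g cm⁻³ = 999.4 kg m⁻³ gives 8.615×10^11 m³ of water.
Spread over 3.52×10^14 m² of ocean, Δh = 8.615×10^11 / 3.52×10^14 = 2.44×10^-3 m = 0.244 cm.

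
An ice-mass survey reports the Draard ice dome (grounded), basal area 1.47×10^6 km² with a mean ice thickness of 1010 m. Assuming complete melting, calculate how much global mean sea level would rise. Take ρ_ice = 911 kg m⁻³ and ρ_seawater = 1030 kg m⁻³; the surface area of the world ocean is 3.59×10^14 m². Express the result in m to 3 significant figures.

≈ 3.66 m

Draard: ice volume = 1.47×10^6 km² × 1010 m = 1.485×10^6 km³; 1.485×10^6 × (911/1030) = 1.313×10^6 km³ of water.
Spread over 3.59×10^14 m² of ocean, Δh = 1.313×10^15 / 3.59×10^14 = 3.66 m.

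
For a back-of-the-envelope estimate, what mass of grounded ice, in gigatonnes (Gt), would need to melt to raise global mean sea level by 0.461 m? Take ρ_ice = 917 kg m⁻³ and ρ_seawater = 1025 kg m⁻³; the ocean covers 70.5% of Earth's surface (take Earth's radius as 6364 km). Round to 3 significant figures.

Required water volume = Δh × A = 0.461 m × 3.59×10^14 m² = 1.654×10^14 m³.
ρ_w = 1025 kg m⁻³, so the mass of water = 1.654×10^14 m³ × 1025 kg m⁻³ = 1.695×10^17 kg = 1.70×10^5 Gt (and the same mass of ice, by conservation).

≈ 1.70×10^5 Gt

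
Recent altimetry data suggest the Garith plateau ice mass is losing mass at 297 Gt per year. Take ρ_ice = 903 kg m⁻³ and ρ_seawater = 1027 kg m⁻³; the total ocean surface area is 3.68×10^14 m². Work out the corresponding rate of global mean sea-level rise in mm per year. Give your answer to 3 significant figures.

ρ_w = 1027 kg m⁻³. Annual water volume added = 297 Gt / ρ_w = 2.970×10^14 kg / 1027 kg m⁻³ = 2.892×10^11 m³.
Δh per year = 2.892×10^11 / 3.68×10^14 = 7.86×10^-4 m = 0.786 mm.

≈ 0.786 mm/yr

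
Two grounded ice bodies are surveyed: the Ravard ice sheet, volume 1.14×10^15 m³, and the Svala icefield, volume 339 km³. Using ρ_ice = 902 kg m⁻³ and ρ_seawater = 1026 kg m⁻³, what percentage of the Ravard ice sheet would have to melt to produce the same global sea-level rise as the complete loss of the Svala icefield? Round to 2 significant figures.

Equal sea-level rise means equal mass of meltwater, i.e. equal mass of ice lost.
Ice mass of Svala: 3.058×10^14 kg; ice mass of Ravard: 1.028×10^18 kg.
Fraction required = 3.058×10^14 / 1.028×10^18 = 2.97×10^-4 → 0.030 %.

≈ 0.030 %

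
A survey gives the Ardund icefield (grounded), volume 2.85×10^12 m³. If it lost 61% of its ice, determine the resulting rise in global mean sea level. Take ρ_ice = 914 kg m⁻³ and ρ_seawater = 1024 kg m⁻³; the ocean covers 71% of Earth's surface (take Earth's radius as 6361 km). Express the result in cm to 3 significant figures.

≈ 0.430 cm

Ardund: 0.61 × 2.85×10^12 m³ × (914/1024) = 1.552×10^12 m³ of water.
Spread over 3.61×10^14 m² of ocean, Δh = 1.552×10^12 / 3.61×10^14 = 4.30×10^-3 m = 0.430 cm.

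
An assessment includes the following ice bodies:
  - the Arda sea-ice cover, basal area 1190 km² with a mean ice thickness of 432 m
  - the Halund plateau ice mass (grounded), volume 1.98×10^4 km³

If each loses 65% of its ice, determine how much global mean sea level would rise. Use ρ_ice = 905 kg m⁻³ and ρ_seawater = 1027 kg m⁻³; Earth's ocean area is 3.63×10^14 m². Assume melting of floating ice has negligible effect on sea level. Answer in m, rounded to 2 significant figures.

≈ 0.031 m

The Arda sea-ice cover is floating and already displaces its own weight of water, so its melt adds essentially nothing to sea level.
Halund: 0.65 × 1.98×10^4 km³ × (905/1027) = 1.134×10^4 km³ of water.
Total added water ≈ 1.134×10^13 m³ over 3.63×10^14 m² → Δh = 0.0312 m.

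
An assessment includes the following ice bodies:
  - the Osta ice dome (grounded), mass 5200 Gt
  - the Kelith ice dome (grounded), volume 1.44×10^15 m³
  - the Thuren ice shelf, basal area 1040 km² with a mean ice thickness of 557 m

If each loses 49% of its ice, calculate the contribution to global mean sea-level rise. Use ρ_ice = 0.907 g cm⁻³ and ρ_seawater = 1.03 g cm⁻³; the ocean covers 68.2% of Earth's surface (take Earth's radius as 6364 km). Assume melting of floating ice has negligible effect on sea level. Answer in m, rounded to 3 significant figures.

Osta: 0.49 × 5200 Gt = 2.548×10^15 kg; dividing by ρ_w = 1.03 g cm⁻³ = 1030 kg m⁻³ gives 2.474×10^12 m³ of water.
Kelith: 0.49 × 1.44×10^15 m³ × (907/1030) = 6.213×10^14 m³ of water.
The Thuren ice shelf is floating and already displaces its own weight of water, so its melt adds essentially nothing to sea level.
Total added water ≈ 6.238×10^14 m³ over 3.47×10^14 m² → Δh = 1.80 m.

≈ 1.80 m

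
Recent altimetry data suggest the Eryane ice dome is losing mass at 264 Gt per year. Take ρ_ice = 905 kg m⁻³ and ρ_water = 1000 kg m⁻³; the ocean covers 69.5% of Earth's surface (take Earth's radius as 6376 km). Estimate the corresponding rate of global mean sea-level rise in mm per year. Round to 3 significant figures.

ρ_w = 1000 kg m⁻³. Annual water volume added = 264 Gt / ρ_w = 2.640×10^14 kg / 1000 kg m⁻³ = 2.640×10^11 m³.
Δh per year = 2.640×10^11 / 3.55×10^14 = 7.44×10^-4 m = 0.744 mm.

≈ 0.744 mm/yr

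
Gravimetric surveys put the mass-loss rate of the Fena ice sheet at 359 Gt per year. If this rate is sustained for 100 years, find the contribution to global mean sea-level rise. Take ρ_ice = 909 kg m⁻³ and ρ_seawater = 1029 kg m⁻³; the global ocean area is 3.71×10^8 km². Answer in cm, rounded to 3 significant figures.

Total mass lost = 359 Gt/yr × 100 yr = 3.590×10^4 Gt = 3.590×10^16 kg.
ρ_w = 1029 kg m⁻³, so water volume = 3.590×10^16 / 1029 = 3.489×10^13 m³.
Δh = 3.489×10^13 / 3.71×10^14 = 0.0940 m = 9.40 cm.

≈ 9.40 cm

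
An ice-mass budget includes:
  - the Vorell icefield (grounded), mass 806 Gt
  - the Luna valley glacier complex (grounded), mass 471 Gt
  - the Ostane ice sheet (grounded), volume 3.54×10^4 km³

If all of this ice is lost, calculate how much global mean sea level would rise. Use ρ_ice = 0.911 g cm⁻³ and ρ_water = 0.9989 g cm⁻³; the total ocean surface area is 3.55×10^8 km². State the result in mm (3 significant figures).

Vorell: 806 Gt = 8.060×10^14 kg; dividing by ρ_w = 0.9989 g cm⁻³ = 998.9 kg m⁻³ gives 8.069×10^11 m³ of water.
Luna: 471 Gt = 4.710×10^14 kg; dividing by ρ_w = 998.9 kg m⁻³ gives 4.715×10^11 m³ of water.
Ostane: 3.54×10^4 km³ × (911/998.9) = 3.228×10^4 km³ of water.
Total added water ≈ 3.356×10^13 m³ over 3.55×10^14 m² → Δh = 0.0945 m = 94.5 mm.

≈ 94.5 mm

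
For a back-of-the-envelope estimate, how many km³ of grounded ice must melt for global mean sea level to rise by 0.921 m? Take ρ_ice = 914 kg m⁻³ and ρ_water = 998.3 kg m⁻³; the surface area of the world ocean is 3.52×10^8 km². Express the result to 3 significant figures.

≈ 3.54×10^5 km³

Required water volume = Δh × A = 0.921 m × 3.52×10^14 m² = 3.242×10^14 m³ = 3.242×10^5 km³.
Ice volume = water volume × ρ_w/ρ_ice = 3.242×10^5 × 998.3/914 = 3.54×10^5 km³.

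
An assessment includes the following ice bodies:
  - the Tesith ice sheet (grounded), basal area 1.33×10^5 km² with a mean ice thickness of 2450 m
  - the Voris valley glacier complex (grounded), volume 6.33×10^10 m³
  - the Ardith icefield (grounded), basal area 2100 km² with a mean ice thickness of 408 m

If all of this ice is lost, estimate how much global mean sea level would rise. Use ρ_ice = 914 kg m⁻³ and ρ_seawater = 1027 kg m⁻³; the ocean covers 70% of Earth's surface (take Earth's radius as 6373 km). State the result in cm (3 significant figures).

≈ 81.4 cm

Tesith: ice volume = 1.33×10^5 km² × 2450 m = 3.258×10^5 km³; 3.258×10^5 × (914/1027) = 2.900×10^5 km³ of water.
Voris: 6.33×10^10 m³ × (914/1027) = 5.634×10^10 m³ of water.
Ardith: ice volume = 2100 km² × 408 m = 856.8 km³; 856.8 × (914/1027) = 762.5 km³ of water.
Total added water ≈ 2.908×10^14 m³ over 3.57×10^14 m² → Δh = 0.814 m = 81.4 cm.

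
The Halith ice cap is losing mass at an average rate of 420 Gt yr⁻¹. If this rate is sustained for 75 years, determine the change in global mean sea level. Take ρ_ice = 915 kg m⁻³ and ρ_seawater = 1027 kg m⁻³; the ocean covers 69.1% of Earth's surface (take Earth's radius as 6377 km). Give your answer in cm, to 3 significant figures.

≈ 8.69 cm

Total mass lost = 420 Gt/yr × 75 yr = 3.150×10^4 Gt = 3.150×10^16 kg.
ρ_w = 1027 kg m⁻³, so water volume = 3.150×10^16 / 1027 = 3.067×10^13 m³.
Δh = 3.067×10^13 / 3.53×10^14 = 0.0869 m = 8.69 cm.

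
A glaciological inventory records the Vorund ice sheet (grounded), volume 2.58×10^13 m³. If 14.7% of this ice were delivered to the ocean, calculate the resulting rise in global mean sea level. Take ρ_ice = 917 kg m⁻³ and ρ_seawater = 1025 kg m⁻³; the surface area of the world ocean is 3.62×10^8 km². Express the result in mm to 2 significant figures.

Vorund: 0.147 × 2.58×10^13 m³ × (917/1025) = 3.393×10^12 m³ of water.
Spread over 3.62×10^14 m² of ocean, Δh = 3.393×10^12 / 3.62×10^14 = 9.37×10^-3 m = 9.4 mm.

≈ 9.4 mm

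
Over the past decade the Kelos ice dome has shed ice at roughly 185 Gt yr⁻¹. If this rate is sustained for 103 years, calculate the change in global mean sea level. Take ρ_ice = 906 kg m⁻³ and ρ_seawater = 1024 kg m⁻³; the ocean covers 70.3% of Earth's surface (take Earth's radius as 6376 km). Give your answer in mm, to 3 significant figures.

≈ 51.8 mm

Total mass lost = 185 Gt/yr × 103 yr = 1.906×10^4 Gt = 1.906×10^16 kg.
ρ_w = 1024 kg m⁻³, so water volume = 1.906×10^16 / 1024 = 1.861×10^13 m³.
Δh = 1.861×10^13 / 3.59×10^14 = 0.0518 m = 51.8 mm.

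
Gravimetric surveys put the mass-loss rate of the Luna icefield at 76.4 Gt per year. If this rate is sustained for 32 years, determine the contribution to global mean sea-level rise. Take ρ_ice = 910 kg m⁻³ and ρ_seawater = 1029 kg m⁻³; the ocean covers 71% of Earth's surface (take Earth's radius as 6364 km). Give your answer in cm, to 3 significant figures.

Total mass lost = 76.4 Gt/yr × 32 yr = 2445 Gt = 2.445×10^15 kg.
ρ_w = 1029 kg m⁻³, so water volume = 2.445×10^15 / 1029 = 2.376×10^12 m³.
Δh = 2.376×10^12 / 3.61×10^14 = 6.58×10^-3 m = 0.658 cm.

≈ 0.658 cm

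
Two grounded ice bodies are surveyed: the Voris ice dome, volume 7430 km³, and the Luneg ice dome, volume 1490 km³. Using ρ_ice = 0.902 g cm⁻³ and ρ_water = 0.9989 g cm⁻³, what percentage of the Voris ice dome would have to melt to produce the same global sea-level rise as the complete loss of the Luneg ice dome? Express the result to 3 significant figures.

Equal sea-level rise means equal mass of meltwater, i.e. equal mass of ice lost.
Ice mass of Luneg: 1.344×10^15 kg; ice mass of Voris: 6.702×10^15 kg.
Fraction required = 1.344×10^15 / 6.702×10^15 = 0.201 → 20.1 %.

≈ 20.1 %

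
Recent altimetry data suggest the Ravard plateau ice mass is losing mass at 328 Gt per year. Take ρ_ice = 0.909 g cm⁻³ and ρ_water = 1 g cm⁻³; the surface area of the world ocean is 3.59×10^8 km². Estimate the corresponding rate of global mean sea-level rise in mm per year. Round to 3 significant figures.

ρ_w = 1 g cm⁻³ = 1000 kg m⁻³. Annual water volume added = 328 Gt / ρ_w = 3.280×10^14 kg / 1000 kg m⁻³ = 3.280×10^11 m³.
Δh per year = 3.280×10^11 / 3.59×10^14 = 9.14×10^-4 m = 0.914 mm.

≈ 0.914 mm/yr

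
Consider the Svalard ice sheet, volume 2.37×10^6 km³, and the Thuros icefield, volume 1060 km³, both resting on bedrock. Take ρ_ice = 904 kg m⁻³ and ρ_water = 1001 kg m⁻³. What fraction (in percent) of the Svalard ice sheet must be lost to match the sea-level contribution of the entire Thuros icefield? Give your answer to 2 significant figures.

Equal sea-level rise means equal mass of meltwater, i.e. equal mass of ice lost.
Ice mass of Thuros: 9.582×10^14 kg; ice mass of Svalard: 2.142×10^18 kg.
Fraction required = 9.582×10^14 / 2.142×10^18 = 4.47×10^-4 → 0.045 %.

≈ 0.045 %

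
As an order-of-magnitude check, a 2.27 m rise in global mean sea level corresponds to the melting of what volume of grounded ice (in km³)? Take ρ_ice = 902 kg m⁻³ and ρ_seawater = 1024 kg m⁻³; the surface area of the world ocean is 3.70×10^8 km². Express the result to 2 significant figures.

Required water volume = Δh × A = 2.27 m × 3.70×10^14 m² = 8.399×10^14 m³ = 8.399×10^5 km³.
Ice volume = water volume × ρ_w/ρ_ice = 8.399×10^5 × 1024/902 = 9.5×10^5 km³.

≈ 9.5×10^5 km³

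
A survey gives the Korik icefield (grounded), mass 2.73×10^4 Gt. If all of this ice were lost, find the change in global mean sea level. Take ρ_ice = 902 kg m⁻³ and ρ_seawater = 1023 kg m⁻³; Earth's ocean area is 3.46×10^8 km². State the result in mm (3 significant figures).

Korik: 2.73×10^4 Gt = 2.730×10^16 kg; dividing by ρ_w = 1023 kg m⁻³ gives 2.669×10^13 m³ of water.
Spread over 3.46×10^14 m² of ocean, Δh = 2.669×10^13 / 3.46×10^14 = 0.0771 m = 77.1 mm.

≈ 77.1 mm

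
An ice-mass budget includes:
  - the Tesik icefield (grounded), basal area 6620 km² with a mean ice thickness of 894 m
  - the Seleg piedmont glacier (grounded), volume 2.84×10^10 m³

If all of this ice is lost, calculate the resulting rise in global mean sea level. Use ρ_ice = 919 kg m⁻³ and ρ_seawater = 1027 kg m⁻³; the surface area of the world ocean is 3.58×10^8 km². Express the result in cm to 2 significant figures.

≈ 1.5 cm

Tesik: ice volume = 6620 km² × 894 m = 5918 km³; 5918 × (919/1027) = 5296 km³ of water.
Seleg: 2.84×10^10 m³ × (919/1027) = 2.541×10^10 m³ of water.
Total added water ≈ 5.321×10^12 m³ over 3.58×10^14 m² → Δh = 0.0149 m = 1.5 cm.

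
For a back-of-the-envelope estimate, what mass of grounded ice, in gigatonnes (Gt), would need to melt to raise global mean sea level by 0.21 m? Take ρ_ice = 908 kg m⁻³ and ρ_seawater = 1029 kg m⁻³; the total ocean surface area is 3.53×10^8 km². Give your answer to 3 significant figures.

Required water volume = Δh × A = 0.21 m × 3.53×10^14 m² = 7.413×10^13 m³.
ρ_w = 1029 kg m⁻³, so the mass of water = 7.413×10^13 m³ × 1029 kg m⁻³ = 7.628×10^16 kg = 7.63×10^4 Gt (and the same mass of ice, by conservation).

≈ 7.63×10^4 Gt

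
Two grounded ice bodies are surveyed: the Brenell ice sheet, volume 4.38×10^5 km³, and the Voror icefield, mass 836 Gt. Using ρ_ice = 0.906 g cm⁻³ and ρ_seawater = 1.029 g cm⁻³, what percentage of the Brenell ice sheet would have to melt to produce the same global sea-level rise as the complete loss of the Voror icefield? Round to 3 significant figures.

≈ 0.211 %

Equal sea-level rise means equal mass of meltwater, i.e. equal mass of ice lost.
Ice mass of Voror: 8.360×10^14 kg; ice mass of Brenell: 3.968×10^17 kg.
Fraction required = 8.360×10^14 / 3.968×10^17 = 2.11×10^-3 → 0.211 %.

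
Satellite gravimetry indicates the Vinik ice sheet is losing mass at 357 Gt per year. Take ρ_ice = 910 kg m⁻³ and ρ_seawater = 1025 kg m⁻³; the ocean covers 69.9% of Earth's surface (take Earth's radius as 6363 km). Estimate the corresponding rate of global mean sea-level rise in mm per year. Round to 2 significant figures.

ρ_w = 1025 kg m⁻³. Annual water volume added = 357 Gt / ρ_w = 3.570×10^14 kg / 1025 kg m⁻³ = 3.483×10^11 m³.
Δh per year = 3.483×10^11 / 3.56×10^14 = 9.79×10^-4 m = 0.98 mm.

≈ 0.98 mm/yr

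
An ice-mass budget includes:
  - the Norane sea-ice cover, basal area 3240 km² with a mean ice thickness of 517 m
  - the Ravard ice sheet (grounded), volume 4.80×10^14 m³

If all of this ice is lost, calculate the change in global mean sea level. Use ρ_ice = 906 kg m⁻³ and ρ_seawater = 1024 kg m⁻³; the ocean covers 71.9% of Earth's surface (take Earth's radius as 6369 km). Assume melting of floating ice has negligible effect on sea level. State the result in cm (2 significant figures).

The Norane sea-ice cover is floating and already displaces its own weight of water, so its melt adds essentially nothing to sea level.
Ravard: 4.80×10^14 m³ × (906/1024) = 4.247×10^14 m³ of water.
Total added water ≈ 4.247×10^14 m³ over 3.67×10^14 m² → Δh = 1.16 m = 120 cm.

≈ 120 cm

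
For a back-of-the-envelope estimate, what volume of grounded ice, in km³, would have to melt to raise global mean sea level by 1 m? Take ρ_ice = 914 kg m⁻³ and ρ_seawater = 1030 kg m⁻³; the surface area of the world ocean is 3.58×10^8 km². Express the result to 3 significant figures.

≈ 4.03×10^5 km³

Required water volume = Δh × A = 1 m × 3.58×10^14 m² = 3.580×10^14 m³ = 3.580×10^5 km³.
Ice volume = water volume × ρ_w/ρ_ice = 3.580×10^5 × 1030/914 = 4.03×10^5 km³.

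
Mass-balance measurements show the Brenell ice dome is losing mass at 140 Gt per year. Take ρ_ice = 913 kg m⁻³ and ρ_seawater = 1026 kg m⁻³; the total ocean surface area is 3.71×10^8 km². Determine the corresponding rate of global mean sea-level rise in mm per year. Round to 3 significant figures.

≈ 0.368 mm/yr

ρ_w = 1026 kg m⁻³. Annual water volume added = 140 Gt / ρ_w = 1.400×10^14 kg / 1026 kg m⁻³ = 1.365×10^11 m³.
Δh per year = 1.365×10^11 / 3.71×10^14 = 3.68×10^-4 m = 0.368 mm.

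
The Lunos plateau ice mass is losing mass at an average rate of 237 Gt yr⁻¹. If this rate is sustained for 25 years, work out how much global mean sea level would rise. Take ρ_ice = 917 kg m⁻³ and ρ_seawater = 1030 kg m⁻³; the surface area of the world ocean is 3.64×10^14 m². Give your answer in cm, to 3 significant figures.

≈ 1.58 cm

Total mass lost = 237 Gt/yr × 25 yr = 5925 Gt = 5.925×10^15 kg.
ρ_w = 1030 kg m⁻³, so water volume = 5.925×10^15 / 1030 = 5.752×10^12 m³.
Δh = 5.752×10^12 / 3.64×10^14 = 0.0158 m = 1.58 cm.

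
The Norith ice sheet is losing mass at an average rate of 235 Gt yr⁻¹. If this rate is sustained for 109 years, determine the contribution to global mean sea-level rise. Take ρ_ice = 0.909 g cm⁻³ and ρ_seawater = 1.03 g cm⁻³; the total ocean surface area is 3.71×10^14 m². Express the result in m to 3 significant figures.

Total mass lost = 235 Gt/yr × 109 yr = 2.562×10^4 Gt = 2.562×10^16 kg.
ρ_w = 1.03 g cm⁻³ = 1030 kg m⁻³, so water volume = 2.562×10^16 / 1030 = 2.487×10^13 m³.
Δh = 2.487×10^13 / 3.71×10^14 = 0.0670 m.

≈ 0.0670 m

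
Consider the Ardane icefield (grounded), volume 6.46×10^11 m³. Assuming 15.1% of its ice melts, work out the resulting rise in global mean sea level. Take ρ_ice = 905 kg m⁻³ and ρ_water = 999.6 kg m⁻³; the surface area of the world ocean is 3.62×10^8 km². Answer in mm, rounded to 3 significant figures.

Ardane: 0.151 × 6.46×10^11 m³ × (905/999.6) = 8.831×10^10 m³ of water.
Spread over 3.62×10^14 m² of ocean, Δh = 8.831×10^10 / 3.62×10^14 = 2.44×10^-4 m = 0.244 mm.

≈ 0.244 mm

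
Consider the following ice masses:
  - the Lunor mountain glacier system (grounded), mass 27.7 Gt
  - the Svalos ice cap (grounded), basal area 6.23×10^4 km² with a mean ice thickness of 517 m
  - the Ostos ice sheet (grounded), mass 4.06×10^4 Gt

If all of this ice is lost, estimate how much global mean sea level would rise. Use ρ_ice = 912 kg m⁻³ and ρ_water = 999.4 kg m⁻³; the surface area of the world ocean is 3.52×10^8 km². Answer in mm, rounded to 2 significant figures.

≈ 200 mm

Lunor: 27.7 Gt = 2.770×10^13 kg; dividing by ρ_w = 999.4 kg m⁻³ gives 2.772×10^10 m³ of water.
Svalos: ice volume = 6.23×10^4 km² × 517 m = 3.221×10^4 km³; 3.221×10^4 × (912/999.4) = 2.939×10^4 km³ of water.
Ostos: 4.06×10^4 Gt = 4.060×10^16 kg; dividing by ρ_w = 999.4 kg m⁻³ gives 4.062×10^13 m³ of water.
Total added water ≈ 7.004×10^13 m³ over 3.52×10^14 m² → Δh = 0.199 m = 200 mm.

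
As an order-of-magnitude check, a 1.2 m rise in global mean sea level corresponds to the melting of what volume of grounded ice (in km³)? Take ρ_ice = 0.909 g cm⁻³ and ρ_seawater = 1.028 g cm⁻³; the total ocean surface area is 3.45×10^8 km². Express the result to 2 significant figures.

≈ 4.7×10^5 km³

Required water volume = Δh × A = 1.2 m × 3.45×10^14 m² = 4.140×10^14 m³ = 4.140×10^5 km³.
Ice volume = water volume × ρ_w/ρ_ice = 4.140×10^5 × 1028/909 = 4.7×10^5 km³.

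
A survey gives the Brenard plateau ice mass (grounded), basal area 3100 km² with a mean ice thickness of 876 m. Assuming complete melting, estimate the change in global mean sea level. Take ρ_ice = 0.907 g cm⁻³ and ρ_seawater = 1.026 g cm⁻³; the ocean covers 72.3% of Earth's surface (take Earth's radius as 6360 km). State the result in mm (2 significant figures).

Brenard: ice volume = 3100 km² × 876 m = 2716 km³; 2716 × (907/1026) = 2401 km³ of water.
Spread over 3.68×10^14 m² of ocean, Δh = 2.401×10^12 / 3.68×10^14 = 6.53×10^-3 m = 6.5 mm.

≈ 6.5 mm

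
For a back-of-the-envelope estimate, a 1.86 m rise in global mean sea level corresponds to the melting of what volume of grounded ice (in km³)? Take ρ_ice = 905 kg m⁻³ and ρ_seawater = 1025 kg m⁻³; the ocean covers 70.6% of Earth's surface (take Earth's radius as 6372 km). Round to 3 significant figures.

≈ 7.59×10^5 km³

Required water volume = Δh × A = 1.86 m × 3.60×10^14 m² = 6.700×10^14 m³ = 6.700×10^5 km³.
Ice volume = water volume × ρ_w/ρ_ice = 6.700×10^5 × 1025/905 = 7.59×10^5 km³.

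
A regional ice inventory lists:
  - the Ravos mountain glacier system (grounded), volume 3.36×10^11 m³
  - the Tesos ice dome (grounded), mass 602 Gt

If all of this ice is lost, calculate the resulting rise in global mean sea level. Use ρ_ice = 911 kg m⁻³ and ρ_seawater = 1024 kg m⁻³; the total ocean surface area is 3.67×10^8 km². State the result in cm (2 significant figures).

Ravos: 3.36×10^11 m³ × (911/1024) = 2.989×10^11 m³ of water.
Tesos: 602 Gt = 6.020×10^14 kg; dividing by ρ_w = 1024 kg m⁻³ gives 5.879×10^11 m³ of water.
Total added water ≈ 8.868×10^11 m³ over 3.67×10^14 m² → Δh = 2.42×10^-3 m = 0.24 cm.

≈ 0.24 cm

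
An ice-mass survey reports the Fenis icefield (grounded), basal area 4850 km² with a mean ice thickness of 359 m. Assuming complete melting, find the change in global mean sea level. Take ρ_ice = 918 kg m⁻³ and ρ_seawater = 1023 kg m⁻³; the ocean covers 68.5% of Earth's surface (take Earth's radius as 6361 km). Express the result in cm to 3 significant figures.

Fenis: ice volume = 4850 km² × 359 m = 1741 km³; 1741 × (918/1023) = 1562 km³ of water.
Spread over 3.48×10^14 m² of ocean, Δh = 1.562×10^12 / 3.48×10^14 = 4.49×10^-3 m = 0.449 cm.

≈ 0.449 cm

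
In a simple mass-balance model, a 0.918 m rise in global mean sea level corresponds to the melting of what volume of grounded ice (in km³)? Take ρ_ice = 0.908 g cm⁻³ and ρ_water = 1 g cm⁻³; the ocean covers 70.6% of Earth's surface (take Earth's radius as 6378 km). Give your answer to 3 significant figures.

≈ 3.65×10^5 km³

Required water volume = Δh × A = 0.918 m × 3.61×10^14 m² = 3.313×10^14 m³ = 3.313×10^5 km³.
Ice volume = water volume × ρ_w/ρ_ice = 3.313×10^5 × 1000/908 = 3.65×10^5 km³.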